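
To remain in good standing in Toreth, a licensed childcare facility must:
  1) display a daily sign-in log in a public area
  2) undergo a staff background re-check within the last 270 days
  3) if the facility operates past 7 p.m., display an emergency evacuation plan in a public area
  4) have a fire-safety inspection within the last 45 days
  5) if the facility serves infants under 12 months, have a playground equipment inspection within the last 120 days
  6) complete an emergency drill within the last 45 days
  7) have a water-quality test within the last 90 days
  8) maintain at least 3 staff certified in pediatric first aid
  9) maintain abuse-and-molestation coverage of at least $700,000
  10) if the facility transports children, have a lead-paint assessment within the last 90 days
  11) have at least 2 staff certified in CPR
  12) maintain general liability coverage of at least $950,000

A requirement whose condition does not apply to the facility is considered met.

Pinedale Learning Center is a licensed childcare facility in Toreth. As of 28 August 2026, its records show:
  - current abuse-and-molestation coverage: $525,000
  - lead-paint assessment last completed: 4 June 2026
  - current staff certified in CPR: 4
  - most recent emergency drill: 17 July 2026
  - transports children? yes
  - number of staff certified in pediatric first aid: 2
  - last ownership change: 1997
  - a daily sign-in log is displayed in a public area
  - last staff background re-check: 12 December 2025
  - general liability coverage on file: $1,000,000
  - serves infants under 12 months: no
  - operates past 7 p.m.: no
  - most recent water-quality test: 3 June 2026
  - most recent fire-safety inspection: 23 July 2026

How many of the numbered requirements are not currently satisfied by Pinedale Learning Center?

1. daily sign-in log present → met
2. staff background re-check 259 days ago vs limit 270 → met
3. condition 'operates past 7 p.m.' does not hold → requirement n/a → met
4. fire-safety inspection 36 days ago vs limit 45 → met
5. condition 'serves infants under 12 months' does not hold → requirement n/a → met
6. emergency drill 42 days ago vs limit 45 → met
7. water-quality test 86 days ago vs limit 90 → met
8. staff certified in pediatric first aid 2 < 3 → not met
9. abuse-and-molestation coverage $525,000 < $700,000 → not met
10. condition 'transports children' holds; lead-paint assessment 85 days ago vs limit 90 → met
11. staff certified in CPR 4 ≥ 2 → met
12. general liability coverage $1,000,000 ≥ $950,000 → met
Not met: 2 of 12

2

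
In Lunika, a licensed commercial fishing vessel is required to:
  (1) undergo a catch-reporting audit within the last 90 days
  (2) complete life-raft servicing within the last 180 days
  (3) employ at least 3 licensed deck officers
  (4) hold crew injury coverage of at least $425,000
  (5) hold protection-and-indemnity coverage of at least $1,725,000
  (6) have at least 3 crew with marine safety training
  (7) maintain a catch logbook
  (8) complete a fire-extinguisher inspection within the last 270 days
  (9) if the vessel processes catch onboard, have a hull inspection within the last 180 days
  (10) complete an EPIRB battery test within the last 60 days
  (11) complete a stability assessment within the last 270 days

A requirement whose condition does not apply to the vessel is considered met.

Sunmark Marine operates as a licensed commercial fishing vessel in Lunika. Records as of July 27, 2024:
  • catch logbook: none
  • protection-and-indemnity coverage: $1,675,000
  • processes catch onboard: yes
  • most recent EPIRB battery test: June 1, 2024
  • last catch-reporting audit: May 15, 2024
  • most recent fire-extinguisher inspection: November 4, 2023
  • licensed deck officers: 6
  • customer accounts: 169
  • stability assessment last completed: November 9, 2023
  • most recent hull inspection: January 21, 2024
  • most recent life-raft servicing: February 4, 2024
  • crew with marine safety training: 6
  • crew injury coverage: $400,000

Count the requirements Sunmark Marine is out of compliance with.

4

1. catch-reporting audit 73 days ago vs limit 90 → met
2. life-raft servicing 174 days ago vs limit 180 → met
3. licensed deck officers 6 ≥ 3 → met
4. crew injury coverage $400,000 < $425,000 → not met
5. protection-and-indemnity coverage $1,675,000 < $1,725,000 → not met
6. crew with marine safety training 6 ≥ 3 → met
7. catch logbook absent → not met
8. fire-extinguisher inspection 266 days ago vs limit 270 → met
9. condition 'processes catch onboard' holds; hull inspection 188 days ago vs limit 180 → not met
10. EPIRB battery test 56 days ago vs limit 60 → met
11. stability assessment 261 days ago vs limit 270 → met
Not met: 4 of 11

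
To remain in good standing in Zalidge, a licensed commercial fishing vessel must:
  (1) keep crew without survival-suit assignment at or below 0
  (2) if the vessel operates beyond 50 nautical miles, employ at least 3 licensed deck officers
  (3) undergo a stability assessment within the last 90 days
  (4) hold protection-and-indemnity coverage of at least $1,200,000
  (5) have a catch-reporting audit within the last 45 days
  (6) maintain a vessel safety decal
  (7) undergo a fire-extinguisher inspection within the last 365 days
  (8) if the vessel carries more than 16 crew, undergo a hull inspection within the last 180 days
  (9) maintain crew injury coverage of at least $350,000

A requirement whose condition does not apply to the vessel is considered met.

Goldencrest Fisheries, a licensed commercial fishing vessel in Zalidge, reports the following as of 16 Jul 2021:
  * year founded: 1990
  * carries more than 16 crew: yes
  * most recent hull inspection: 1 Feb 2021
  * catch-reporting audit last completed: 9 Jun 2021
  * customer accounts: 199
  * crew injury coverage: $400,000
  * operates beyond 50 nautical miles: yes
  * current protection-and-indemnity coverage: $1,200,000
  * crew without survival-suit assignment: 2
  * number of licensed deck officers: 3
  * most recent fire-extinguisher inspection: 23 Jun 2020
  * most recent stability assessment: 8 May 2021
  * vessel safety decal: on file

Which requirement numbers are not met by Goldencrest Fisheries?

1. crew without survival-suit assignment 2 > 0 → not met
2. condition 'operates beyond 50 nautical miles' holds; licensed deck officers 3 ≥ 3 → met
3. stability assessment 69 days ago vs limit 90 → met
4. protection-and-indemnity coverage $1,200,000 ≥ $1,200,000 → met
5. catch-reporting audit 37 days ago vs limit 45 → met
6. vessel safety decal present → met
7. fire-extinguisher inspection 388 days ago vs limit 365 → not met
8. condition 'carries more than 16 crew' holds; hull inspection 165 days ago vs limit 180 → met
9. crew injury coverage $400,000 ≥ $350,000 → met
Not met: 1, 7

1, 7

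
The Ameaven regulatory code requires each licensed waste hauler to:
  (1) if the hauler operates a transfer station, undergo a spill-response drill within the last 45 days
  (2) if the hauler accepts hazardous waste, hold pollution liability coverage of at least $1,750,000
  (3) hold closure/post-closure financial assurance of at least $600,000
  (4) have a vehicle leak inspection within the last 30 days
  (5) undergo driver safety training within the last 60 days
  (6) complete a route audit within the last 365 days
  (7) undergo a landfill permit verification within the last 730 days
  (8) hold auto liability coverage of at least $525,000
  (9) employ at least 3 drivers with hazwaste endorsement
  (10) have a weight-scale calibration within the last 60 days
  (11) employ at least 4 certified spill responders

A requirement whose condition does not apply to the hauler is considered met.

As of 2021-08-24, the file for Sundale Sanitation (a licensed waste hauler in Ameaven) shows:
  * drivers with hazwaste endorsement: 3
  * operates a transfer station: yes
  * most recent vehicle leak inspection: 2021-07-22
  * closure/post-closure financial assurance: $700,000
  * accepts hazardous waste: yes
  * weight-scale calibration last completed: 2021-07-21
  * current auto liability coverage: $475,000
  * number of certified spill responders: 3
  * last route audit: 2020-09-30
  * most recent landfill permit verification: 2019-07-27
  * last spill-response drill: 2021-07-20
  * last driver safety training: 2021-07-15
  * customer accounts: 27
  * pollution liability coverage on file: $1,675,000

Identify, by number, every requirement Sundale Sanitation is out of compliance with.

2, 4, 7, 8, 11

1. condition 'operates a transfer station' holds; spill-response drill 35 days ago vs limit 45 → met
2. condition 'accepts hazardous waste' holds; pollution liability coverage $1,675,000 < $1,750,000 → not met
3. closure/post-closure financial assurance $700,000 ≥ $600,000 → met
4. vehicle leak inspection 33 days ago vs limit 30 → not met
5. driver safety training 40 days ago vs limit 60 → met
6. route audit 328 days ago vs limit 365 → met
7. landfill permit verification 759 days ago vs limit 730 → not met
8. auto liability coverage $475,000 < $525,000 → not met
9. drivers with hazwaste endorsement 3 ≥ 3 → met
10. weight-scale calibration 34 days ago vs limit 60 → met
11. certified spill responders 3 < 4 → not met
Not met: 2, 4, 7, 8, 11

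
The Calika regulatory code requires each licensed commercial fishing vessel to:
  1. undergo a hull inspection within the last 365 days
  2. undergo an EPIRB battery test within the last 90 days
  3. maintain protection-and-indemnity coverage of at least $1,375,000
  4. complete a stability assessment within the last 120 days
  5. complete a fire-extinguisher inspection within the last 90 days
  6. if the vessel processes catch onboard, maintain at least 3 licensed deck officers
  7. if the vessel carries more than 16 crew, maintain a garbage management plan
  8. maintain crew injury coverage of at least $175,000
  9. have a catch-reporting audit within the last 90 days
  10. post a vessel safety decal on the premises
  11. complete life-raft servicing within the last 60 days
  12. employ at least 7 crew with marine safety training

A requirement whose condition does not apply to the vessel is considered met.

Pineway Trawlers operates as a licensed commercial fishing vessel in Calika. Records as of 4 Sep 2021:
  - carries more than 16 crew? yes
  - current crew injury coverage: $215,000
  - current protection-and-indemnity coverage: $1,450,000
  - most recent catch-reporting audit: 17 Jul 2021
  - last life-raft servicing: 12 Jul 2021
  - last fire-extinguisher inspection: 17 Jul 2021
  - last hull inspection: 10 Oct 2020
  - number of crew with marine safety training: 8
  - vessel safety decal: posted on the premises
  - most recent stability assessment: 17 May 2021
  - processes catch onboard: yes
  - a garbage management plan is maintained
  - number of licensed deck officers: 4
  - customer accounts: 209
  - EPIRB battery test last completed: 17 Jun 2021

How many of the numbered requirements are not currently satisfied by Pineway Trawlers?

1. hull inspection 329 days ago vs limit 365 → met
2. EPIRB battery test 79 days ago vs limit 90 → met
3. protection-and-indemnity coverage $1,450,000 ≥ $1,375,000 → met
4. stability assessment 110 days ago vs limit 120 → met
5. fire-extinguisher inspection 49 days ago vs limit 90 → met
6. condition 'processes catch onboard' holds; licensed deck officers 4 ≥ 3 → met
7. condition 'carries more than 16 crew' holds; garbage management plan present → met
8. crew injury coverage $215,000 ≥ $175,000 → met
9. catch-reporting audit 49 days ago vs limit 90 → met
10. vessel safety decal present → met
11. life-raft servicing 54 days ago vs limit 60 → met
12. crew with marine safety training 8 ≥ 7 → met
Not met: 0 of 12

0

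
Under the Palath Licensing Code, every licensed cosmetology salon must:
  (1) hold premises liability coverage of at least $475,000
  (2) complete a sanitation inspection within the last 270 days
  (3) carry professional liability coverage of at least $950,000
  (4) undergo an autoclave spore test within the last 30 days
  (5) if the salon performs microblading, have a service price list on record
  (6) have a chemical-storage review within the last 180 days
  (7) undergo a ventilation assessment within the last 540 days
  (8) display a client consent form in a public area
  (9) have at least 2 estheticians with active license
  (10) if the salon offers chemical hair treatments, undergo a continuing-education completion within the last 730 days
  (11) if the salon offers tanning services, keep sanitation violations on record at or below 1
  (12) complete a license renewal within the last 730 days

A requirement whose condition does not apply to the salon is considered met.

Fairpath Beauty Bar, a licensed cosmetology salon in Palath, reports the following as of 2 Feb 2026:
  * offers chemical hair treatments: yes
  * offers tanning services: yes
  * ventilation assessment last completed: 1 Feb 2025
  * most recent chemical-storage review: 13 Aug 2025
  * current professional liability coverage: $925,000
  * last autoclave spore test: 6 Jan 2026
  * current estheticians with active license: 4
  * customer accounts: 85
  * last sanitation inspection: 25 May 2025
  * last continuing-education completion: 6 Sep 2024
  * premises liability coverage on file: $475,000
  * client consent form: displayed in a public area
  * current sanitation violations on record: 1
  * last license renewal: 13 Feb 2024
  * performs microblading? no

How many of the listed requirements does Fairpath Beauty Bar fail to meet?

1

1. premises liability coverage $475,000 ≥ $475,000 → met
2. sanitation inspection 253 days ago vs limit 270 → met
3. professional liability coverage $925,000 < $950,000 → not met
4. autoclave spore test 27 days ago vs limit 30 → met
5. condition 'performs microblading' does not hold → requirement n/a → met
6. chemical-storage review 173 days ago vs limit 180 → met
7. ventilation assessment 366 days ago vs limit 540 → met
8. client consent form present → met
9. estheticians with active license 4 ≥ 2 → met
10. condition 'offers chemical hair treatments' holds; continuing-education completion 514 days ago vs limit 730 → met
11. condition 'offers tanning services' holds; sanitation violations on record 1 ≤ 1 → met
12. license renewal 720 days ago vs limit 730 → met
Not met: 1 of 12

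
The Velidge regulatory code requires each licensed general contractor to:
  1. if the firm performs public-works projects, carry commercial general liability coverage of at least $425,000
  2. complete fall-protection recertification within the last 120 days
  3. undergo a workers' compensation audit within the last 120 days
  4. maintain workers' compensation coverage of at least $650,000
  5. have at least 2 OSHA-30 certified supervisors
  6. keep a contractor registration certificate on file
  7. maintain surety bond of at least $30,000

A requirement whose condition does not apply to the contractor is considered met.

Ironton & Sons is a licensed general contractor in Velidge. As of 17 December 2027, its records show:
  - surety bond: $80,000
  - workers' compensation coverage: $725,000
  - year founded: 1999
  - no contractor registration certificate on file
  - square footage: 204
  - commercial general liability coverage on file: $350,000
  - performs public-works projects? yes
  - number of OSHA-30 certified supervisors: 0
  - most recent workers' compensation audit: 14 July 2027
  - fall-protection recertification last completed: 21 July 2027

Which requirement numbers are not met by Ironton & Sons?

1. condition 'performs public-works projects' holds; commercial general liability coverage $350,000 < $425,000 → not met
2. fall-protection recertification 149 days ago vs limit 120 → not met
3. workers' compensation audit 156 days ago vs limit 120 → not met
4. workers' compensation coverage $725,000 ≥ $650,000 → met
5. OSHA-30 certified supervisors 0 < 2 → not met
6. contractor registration certificate absent → not met
7. surety bond $80,000 ≥ $30,000 → met
Not met: 1, 2, 3, 5, 6

1, 2, 3, 5, 6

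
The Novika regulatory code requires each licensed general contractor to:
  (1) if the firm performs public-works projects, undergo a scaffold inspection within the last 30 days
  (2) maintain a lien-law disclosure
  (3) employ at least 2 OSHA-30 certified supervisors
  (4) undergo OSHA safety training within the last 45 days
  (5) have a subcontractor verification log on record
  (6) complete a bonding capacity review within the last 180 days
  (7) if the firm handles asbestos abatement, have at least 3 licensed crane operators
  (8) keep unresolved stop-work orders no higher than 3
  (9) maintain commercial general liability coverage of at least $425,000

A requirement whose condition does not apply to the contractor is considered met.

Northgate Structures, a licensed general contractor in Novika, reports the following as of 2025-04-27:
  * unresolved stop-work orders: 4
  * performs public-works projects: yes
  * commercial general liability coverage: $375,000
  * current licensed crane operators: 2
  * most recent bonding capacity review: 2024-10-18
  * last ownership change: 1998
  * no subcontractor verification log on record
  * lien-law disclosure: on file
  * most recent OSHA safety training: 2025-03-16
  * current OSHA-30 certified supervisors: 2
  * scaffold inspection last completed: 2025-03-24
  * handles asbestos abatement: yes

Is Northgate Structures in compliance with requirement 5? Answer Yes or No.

No

5. subcontractor verification log absent → not met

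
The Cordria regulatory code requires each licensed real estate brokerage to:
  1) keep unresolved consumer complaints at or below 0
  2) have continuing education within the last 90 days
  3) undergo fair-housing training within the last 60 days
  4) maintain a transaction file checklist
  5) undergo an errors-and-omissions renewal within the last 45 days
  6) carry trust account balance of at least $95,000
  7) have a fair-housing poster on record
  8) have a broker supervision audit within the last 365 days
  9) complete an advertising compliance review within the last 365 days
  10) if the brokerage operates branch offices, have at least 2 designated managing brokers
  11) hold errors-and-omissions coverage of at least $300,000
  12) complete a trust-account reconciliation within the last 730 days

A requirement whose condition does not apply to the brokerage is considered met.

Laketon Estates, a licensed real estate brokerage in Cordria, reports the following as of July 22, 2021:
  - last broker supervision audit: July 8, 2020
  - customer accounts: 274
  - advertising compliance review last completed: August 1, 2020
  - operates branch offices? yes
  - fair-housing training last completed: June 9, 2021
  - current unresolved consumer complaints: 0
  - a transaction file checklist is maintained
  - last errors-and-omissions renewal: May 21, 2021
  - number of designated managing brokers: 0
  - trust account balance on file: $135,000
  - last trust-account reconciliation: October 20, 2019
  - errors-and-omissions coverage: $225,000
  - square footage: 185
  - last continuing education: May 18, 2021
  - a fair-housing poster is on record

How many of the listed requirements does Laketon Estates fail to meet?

4

1. unresolved consumer complaints 0 ≤ 0 → met
2. continuing education 65 days ago vs limit 90 → met
3. fair-housing training 43 days ago vs limit 60 → met
4. transaction file checklist present → met
5. errors-and-omissions renewal 62 days ago vs limit 45 → not met
6. trust account balance $135,000 ≥ $95,000 → met
7. fair-housing poster present → met
8. broker supervision audit 379 days ago vs limit 365 → not met
9. advertising compliance review 355 days ago vs limit 365 → met
10. condition 'operates branch offices' holds; designated managing brokers 0 < 2 → not met
11. errors-and-omissions coverage $225,000 < $300,000 → not met
12. trust-account reconciliation 641 days ago vs limit 730 → met
Not met: 4 of 12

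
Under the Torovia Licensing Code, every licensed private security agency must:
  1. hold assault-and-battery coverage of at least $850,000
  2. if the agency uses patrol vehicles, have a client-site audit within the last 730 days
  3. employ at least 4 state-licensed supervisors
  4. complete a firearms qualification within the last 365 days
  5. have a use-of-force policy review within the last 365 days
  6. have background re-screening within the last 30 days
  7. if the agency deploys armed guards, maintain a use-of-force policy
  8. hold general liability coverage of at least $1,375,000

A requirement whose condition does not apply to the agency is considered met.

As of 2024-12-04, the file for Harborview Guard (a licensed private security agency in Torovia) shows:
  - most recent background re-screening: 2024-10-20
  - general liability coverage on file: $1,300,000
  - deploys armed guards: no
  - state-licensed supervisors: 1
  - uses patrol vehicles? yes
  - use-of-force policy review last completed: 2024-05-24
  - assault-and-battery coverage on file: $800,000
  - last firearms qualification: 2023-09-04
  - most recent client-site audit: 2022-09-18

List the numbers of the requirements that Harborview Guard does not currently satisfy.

1. assault-and-battery coverage $800,000 < $850,000 → not met
2. condition 'uses patrol vehicles' holds; client-site audit 808 days ago vs limit 730 → not met
3. state-licensed supervisors 1 < 4 → not met
4. firearms qualification 457 days ago vs limit 365 → not met
5. use-of-force policy review 194 days ago vs limit 365 → met
6. background re-screening 45 days ago vs limit 30 → not met
7. condition 'deploys armed guards' does not hold → requirement n/a → met
8. general liability coverage $1,300,000 < $1,375,000 → not met
Not met: 1, 2, 3, 4, 6, 8

1, 2, 3, 4, 6, 8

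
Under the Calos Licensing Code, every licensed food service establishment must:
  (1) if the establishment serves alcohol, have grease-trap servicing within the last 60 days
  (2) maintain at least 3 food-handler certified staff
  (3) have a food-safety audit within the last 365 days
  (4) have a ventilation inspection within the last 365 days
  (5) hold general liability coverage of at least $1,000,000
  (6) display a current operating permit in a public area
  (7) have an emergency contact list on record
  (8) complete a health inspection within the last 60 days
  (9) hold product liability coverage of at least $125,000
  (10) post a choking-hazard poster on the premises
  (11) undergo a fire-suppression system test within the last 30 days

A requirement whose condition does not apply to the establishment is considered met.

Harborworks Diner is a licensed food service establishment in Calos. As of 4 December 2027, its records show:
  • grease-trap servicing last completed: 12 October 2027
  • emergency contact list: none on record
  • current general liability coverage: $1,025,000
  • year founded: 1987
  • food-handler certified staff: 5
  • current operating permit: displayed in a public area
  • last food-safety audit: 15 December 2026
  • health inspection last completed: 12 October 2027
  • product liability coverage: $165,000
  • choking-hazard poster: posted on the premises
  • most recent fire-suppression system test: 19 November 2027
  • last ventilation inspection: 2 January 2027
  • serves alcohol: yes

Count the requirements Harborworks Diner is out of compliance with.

1

1. condition 'serves alcohol' holds; grease-trap servicing 53 days ago vs limit 60 → met
2. food-handler certified staff 5 ≥ 3 → met
3. food-safety audit 354 days ago vs limit 365 → met
4. ventilation inspection 336 days ago vs limit 365 → met
5. general liability coverage $1,025,000 ≥ $1,000,000 → met
6. current operating permit present → met
7. emergency contact list absent → not met
8. health inspection 53 days ago vs limit 60 → met
9. product liability coverage $165,000 ≥ $125,000 → met
10. choking-hazard poster present → met
11. fire-suppression system test 15 days ago vs limit 30 → met
Not met: 1 of 11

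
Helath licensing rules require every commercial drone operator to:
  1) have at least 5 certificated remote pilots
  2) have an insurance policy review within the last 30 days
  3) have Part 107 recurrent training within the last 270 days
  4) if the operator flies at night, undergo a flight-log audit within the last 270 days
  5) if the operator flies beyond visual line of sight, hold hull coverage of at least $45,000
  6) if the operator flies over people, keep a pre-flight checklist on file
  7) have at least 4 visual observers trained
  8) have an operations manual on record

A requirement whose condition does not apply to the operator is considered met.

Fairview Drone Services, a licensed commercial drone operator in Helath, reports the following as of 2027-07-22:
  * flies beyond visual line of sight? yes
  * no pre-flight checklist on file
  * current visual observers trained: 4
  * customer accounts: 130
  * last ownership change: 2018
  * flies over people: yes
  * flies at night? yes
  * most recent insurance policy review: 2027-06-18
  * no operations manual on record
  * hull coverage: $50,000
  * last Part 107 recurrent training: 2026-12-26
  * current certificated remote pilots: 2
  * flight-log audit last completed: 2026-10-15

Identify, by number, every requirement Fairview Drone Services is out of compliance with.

1. certificated remote pilots 2 < 5 → not met
2. insurance policy review 34 days ago vs limit 30 → not met
3. Part 107 recurrent training 208 days ago vs limit 270 → met
4. condition 'flies at night' holds; flight-log audit 280 days ago vs limit 270 → not met
5. condition 'flies beyond visual line of sight' holds; hull coverage $50,000 ≥ $45,000 → met
6. condition 'flies over people' holds; pre-flight checklist absent → not met
7. visual observers trained 4 ≥ 4 → met
8. operations manual absent → not met
Not met: 1, 2, 4, 6, 8

1, 2, 4, 6, 8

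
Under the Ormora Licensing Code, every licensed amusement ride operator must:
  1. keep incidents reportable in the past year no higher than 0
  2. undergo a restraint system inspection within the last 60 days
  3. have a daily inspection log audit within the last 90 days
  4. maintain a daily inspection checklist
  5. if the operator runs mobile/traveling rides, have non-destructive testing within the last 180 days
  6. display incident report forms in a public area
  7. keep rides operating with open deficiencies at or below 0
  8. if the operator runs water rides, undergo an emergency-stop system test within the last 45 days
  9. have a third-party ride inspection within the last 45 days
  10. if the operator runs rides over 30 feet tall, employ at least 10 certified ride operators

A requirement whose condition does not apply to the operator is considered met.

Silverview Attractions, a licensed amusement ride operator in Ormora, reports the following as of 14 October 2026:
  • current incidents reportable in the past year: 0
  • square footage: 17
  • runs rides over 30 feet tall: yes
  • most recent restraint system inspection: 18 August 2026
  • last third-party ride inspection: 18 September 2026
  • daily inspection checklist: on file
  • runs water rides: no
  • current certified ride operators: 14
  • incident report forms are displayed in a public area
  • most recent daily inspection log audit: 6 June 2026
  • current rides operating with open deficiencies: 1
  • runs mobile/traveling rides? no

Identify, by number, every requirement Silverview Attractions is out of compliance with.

3, 7

1. incidents reportable in the past year 0 ≤ 0 → met
2. restraint system inspection 57 days ago vs limit 60 → met
3. daily inspection log audit 130 days ago vs limit 90 → not met
4. daily inspection checklist present → met
5. condition 'runs mobile/traveling rides' does not hold → requirement n/a → met
6. incident report forms present → met
7. rides operating with open deficiencies 1 > 0 → not met
8. condition 'runs water rides' does not hold → requirement n/a → met
9. third-party ride inspection 26 days ago vs limit 45 → met
10. condition 'runs rides over 30 feet tall' holds; certified ride operators 14 ≥ 10 → met
Not met: 3, 7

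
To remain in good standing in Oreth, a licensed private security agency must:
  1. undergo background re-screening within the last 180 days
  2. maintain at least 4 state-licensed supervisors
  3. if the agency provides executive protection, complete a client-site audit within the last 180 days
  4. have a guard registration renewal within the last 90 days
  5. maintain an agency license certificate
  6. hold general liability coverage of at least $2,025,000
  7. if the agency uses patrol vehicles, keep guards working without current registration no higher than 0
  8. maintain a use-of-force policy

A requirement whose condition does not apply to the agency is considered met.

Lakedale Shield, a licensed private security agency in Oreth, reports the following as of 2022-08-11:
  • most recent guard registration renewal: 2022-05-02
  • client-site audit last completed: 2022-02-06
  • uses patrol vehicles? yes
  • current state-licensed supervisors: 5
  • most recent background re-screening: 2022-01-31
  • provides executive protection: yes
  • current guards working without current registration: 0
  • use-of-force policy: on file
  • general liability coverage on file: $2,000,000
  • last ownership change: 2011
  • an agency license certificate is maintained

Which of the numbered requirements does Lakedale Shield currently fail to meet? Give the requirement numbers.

1, 3, 4, 6

1. background re-screening 192 days ago vs limit 180 → not met
2. state-licensed supervisors 5 ≥ 4 → met
3. condition 'provides executive protection' holds; client-site audit 186 days ago vs limit 180 → not met
4. guard registration renewal 101 days ago vs limit 90 → not met
5. agency license certificate present → met
6. general liability coverage $2,000,000 < $2,025,000 → not met
7. condition 'uses patrol vehicles' holds; guards working without current registration 0 ≤ 0 → met
8. use-of-force policy present → met
Not met: 1, 3, 4, 6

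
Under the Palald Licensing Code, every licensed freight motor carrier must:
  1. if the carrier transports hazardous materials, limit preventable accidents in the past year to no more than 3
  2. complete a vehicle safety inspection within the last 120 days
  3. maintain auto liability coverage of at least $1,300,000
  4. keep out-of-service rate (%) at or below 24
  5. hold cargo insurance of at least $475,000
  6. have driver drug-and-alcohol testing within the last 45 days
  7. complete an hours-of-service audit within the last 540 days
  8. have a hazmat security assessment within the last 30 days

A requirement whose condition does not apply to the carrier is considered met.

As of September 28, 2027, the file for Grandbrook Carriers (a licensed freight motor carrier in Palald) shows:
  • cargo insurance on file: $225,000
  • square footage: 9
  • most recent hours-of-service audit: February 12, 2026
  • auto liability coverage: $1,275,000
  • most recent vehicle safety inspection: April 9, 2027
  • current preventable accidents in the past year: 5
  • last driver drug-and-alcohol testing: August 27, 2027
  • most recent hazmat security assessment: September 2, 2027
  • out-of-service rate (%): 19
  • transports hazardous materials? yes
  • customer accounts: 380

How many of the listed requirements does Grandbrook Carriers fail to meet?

5

1. condition 'transports hazardous materials' holds; preventable accidents in the past year 5 > 3 → not met
2. vehicle safety inspection 172 days ago vs limit 120 → not met
3. auto liability coverage $1,275,000 < $1,300,000 → not met
4. out-of-service rate (%) 19 ≤ 24 → met
5. cargo insurance $225,000 < $475,000 → not met
6. driver drug-and-alcohol testing 32 days ago vs limit 45 → met
7. hours-of-service audit 593 days ago vs limit 540 → not met
8. hazmat security assessment 26 days ago vs limit 30 → met
Not met: 5 of 8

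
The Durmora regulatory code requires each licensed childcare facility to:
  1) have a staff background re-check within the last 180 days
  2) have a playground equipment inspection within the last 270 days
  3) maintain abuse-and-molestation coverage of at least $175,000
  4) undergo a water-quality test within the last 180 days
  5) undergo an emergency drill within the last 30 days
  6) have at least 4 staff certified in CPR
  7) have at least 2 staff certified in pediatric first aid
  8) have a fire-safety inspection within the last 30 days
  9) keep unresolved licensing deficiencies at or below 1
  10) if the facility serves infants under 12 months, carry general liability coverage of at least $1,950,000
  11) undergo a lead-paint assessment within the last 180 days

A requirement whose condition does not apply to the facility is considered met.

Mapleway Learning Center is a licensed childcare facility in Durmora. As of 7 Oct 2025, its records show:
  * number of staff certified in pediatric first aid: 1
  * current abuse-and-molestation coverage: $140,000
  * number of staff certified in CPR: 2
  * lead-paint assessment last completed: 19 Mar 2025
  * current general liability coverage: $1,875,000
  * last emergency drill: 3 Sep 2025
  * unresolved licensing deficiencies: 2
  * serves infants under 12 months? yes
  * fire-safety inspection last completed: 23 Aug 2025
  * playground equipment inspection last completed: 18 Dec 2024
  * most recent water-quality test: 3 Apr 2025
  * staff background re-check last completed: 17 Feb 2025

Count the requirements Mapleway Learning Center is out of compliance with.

11

1. staff background re-check 232 days ago vs limit 180 → not met
2. playground equipment inspection 293 days ago vs limit 270 → not met
3. abuse-and-molestation coverage $140,000 < $175,000 → not met
4. water-quality test 187 days ago vs limit 180 → not met
5. emergency drill 34 days ago vs limit 30 → not met
6. staff certified in CPR 2 < 4 → not met
7. staff certified in pediatric first aid 1 < 2 → not met
8. fire-safety inspection 45 days ago vs limit 30 → not met
9. unresolved licensing deficiencies 2 > 1 → not met
10. condition 'serves infants under 12 months' holds; general liability coverage $1,875,000 < $1,950,000 → not met
11. lead-paint assessment 202 days ago vs limit 180 → not met
Not met: 11 of 11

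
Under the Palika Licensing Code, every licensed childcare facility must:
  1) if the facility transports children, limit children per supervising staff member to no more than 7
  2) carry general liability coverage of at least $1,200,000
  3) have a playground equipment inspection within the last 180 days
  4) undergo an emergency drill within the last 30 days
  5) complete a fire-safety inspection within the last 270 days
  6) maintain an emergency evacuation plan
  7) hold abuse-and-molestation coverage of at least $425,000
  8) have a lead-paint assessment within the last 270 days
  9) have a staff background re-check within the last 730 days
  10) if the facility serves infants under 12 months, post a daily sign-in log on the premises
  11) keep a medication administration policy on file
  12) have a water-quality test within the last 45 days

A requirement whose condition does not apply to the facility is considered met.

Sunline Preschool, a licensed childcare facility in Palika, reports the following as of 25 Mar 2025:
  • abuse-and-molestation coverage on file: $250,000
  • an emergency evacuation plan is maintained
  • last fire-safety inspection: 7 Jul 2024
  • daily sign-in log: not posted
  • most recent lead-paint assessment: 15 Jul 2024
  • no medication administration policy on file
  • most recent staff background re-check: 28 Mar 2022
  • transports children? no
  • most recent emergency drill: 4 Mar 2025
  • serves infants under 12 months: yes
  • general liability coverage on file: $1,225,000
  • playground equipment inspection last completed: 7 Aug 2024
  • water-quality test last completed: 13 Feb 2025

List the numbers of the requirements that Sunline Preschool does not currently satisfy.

3, 7, 9, 10, 11

1. condition 'transports children' does not hold → requirement n/a → met
2. general liability coverage $1,225,000 ≥ $1,200,000 → met
3. playground equipment inspection 230 days ago vs limit 180 → not met
4. emergency drill 21 days ago vs limit 30 → met
5. fire-safety inspection 261 days ago vs limit 270 → met
6. emergency evacuation plan present → met
7. abuse-and-molestation coverage $250,000 < $425,000 → not met
8. lead-paint assessment 253 days ago vs limit 270 → met
9. staff background re-check 1093 days ago vs limit 730 → not met
10. condition 'serves infants under 12 months' holds; daily sign-in log absent → not met
11. medication administration policy absent → not met
12. water-quality test 40 days ago vs limit 45 → met
Not met: 3, 7, 9, 10, 11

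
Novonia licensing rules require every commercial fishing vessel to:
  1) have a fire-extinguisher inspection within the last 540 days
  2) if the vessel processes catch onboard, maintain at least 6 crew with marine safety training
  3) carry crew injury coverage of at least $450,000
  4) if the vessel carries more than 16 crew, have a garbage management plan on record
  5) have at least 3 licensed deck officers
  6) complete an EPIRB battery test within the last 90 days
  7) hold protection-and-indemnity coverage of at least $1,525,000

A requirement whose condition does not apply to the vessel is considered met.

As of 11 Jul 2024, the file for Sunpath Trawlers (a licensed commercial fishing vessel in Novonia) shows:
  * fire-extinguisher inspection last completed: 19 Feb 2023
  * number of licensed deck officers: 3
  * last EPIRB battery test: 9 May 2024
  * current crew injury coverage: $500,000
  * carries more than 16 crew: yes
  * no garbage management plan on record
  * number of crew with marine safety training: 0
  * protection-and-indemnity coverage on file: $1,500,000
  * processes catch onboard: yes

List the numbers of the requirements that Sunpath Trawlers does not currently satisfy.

1. fire-extinguisher inspection 508 days ago vs limit 540 → met
2. condition 'processes catch onboard' holds; crew with marine safety training 0 < 6 → not met
3. crew injury coverage $500,000 ≥ $450,000 → met
4. condition 'carries more than 16 crew' holds; garbage management plan absent → not met
5. licensed deck officers 3 ≥ 3 → met
6. EPIRB battery test 63 days ago vs limit 90 → met
7. protection-and-indemnity coverage $1,500,000 < $1,525,000 → not met
Not met: 2, 4, 7

2, 4, 7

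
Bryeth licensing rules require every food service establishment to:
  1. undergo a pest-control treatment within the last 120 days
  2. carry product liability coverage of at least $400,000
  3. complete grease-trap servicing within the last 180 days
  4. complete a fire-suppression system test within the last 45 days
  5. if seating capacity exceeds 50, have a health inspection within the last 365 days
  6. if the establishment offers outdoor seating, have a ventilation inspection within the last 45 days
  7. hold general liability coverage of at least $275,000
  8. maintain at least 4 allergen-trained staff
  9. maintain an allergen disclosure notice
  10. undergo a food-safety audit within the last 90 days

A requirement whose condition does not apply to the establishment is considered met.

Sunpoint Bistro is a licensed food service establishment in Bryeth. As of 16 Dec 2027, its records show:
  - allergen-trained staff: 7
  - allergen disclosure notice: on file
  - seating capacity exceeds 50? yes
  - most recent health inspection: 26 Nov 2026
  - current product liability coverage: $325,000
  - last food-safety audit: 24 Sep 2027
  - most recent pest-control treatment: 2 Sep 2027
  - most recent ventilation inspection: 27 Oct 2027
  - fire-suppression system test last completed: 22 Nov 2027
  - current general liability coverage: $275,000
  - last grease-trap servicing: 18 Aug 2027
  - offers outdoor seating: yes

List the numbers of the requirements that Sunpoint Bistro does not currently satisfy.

1. pest-control treatment 105 days ago vs limit 120 → met
2. product liability coverage $325,000 < $400,000 → not met
3. grease-trap servicing 120 days ago vs limit 180 → met
4. fire-suppression system test 24 days ago vs limit 45 → met
5. condition 'seating capacity exceeds 50' holds; health inspection 385 days ago vs limit 365 → not met
6. condition 'offers outdoor seating' holds; ventilation inspection 50 days ago vs limit 45 → not met
7. general liability coverage $275,000 ≥ $275,000 → met
8. allergen-trained staff 7 ≥ 4 → met
9. allergen disclosure notice present → met
10. food-safety audit 83 days ago vs limit 90 → met
Not met: 2, 5, 6

2, 5, 6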